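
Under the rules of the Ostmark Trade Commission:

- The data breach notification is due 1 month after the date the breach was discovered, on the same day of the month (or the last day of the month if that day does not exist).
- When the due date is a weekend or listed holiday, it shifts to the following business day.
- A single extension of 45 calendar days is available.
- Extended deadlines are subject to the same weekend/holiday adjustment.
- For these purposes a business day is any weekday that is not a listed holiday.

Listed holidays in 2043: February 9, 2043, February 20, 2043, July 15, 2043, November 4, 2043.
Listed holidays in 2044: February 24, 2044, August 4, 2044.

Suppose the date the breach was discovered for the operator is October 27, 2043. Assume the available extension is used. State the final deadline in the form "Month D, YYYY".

January 11, 2044

1 month from October 27, 2043 is November 27, 2043.
November 27, 2043 falls on a Friday, which is a business day, so no adjustment is needed.
Applying the 45-calendar-day extension: November 27, 2043 + 45 days = January 11, 2044.
Since January 11, 2044 is a Monday and not a holiday, the date is unchanged.
Final deadline: January 11, 2044.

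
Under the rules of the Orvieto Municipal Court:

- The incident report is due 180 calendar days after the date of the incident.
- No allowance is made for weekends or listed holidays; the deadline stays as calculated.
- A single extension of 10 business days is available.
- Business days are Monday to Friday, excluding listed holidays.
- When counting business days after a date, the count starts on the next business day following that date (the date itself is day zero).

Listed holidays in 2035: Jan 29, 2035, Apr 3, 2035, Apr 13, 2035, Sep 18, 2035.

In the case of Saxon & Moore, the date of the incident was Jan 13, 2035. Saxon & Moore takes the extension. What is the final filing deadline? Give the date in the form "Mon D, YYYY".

Adding 180 calendar days to Jan 13, 2035 gives Jul 12, 2035.
Jul 12, 2035 is a Thursday; no weekend or holiday adjustment applies.
Applying the 10-business-day extension: 10 business days after Jul 12, 2035 is Jul 26, 2035.
Jul 26, 2035 is a Thursday; no weekend or holiday adjustment applies.
The final due date is Jul 26, 2035.

Jul 26, 2035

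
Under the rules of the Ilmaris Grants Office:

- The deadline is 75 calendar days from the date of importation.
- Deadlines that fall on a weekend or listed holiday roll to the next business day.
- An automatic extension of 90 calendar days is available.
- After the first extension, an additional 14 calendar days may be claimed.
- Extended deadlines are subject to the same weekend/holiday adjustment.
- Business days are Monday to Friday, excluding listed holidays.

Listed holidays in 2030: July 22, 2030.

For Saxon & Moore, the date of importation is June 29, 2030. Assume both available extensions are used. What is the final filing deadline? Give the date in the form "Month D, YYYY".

December 25, 2030

From June 29, 2030, 75 calendar days later is September 12, 2030.
Since September 12, 2030 is a Thursday and not a holiday, the date is unchanged.
Applying the 90-calendar-day extension: September 12, 2030 + 90 days = December 11, 2030.
December 11, 2030 is a Wednesday and not a listed holiday, so it stands.
Add the 14 calendar-day extension to December 11, 2030: December 25, 2030.
December 25, 2030 (Wednesday) is already a business day.
Final deadline: December 25, 2030.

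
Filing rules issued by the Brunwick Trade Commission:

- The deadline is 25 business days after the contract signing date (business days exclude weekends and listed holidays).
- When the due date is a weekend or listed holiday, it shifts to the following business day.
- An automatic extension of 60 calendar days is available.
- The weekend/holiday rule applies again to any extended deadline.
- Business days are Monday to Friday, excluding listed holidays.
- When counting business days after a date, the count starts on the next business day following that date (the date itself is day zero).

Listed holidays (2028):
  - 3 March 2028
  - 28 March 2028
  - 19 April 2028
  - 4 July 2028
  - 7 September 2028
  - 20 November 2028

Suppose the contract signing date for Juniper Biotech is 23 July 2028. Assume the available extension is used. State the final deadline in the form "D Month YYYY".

Starting the day after 23 July 2028 and counting 25 business days lands on 25 August 2028.
25 August 2028 is a Friday and not a listed holiday, so it stands.
With the 60-day extension, 25 August 2028 becomes 24 October 2028.
24 October 2028 falls on a Tuesday, which is a business day, so no adjustment is needed.
Deadline: 24 October 2028.

24 October 2028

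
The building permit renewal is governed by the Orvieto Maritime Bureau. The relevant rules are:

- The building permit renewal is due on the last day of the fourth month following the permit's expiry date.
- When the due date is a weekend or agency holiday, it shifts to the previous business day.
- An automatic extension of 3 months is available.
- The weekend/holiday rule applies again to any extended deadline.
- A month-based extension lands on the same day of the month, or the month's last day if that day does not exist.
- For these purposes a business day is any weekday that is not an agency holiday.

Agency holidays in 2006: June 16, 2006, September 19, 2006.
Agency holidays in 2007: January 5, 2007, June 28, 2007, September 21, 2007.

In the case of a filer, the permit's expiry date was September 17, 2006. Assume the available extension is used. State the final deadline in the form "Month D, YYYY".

4 months after September 17, 2006 is January 2007; that month ends on January 31, 2007.
January 31, 2007 (Wednesday) is already a business day.
Applying the 3 months extension: 3 months after January 31, 2007 is April 30, 2007 (day 31 does not exist in April, so the month's last day is used).
April 30, 2007 falls on a Monday, which is a business day, so no adjustment is needed.
The final due date is April 30, 2007.

April 30, 2007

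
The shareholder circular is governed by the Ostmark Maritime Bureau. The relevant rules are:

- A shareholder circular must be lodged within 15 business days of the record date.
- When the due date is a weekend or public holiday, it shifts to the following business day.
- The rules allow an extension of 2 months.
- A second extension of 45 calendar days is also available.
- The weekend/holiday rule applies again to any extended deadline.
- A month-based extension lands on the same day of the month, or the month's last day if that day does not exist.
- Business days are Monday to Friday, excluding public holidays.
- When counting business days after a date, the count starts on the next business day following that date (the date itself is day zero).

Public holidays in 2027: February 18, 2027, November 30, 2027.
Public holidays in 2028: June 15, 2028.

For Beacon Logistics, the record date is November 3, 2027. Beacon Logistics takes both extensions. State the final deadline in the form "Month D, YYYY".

March 9, 2028

15 business days after November 3, 2027, excluding weekends and holidays, is November 24, 2027.
Since November 24, 2027 is a Wednesday and not a holiday, the date is unchanged.
Add 2 months to November 24, 2027: January 24, 2028.
January 24, 2028 (Monday) is already a business day.
The 45-calendar-day extension moves the deadline from January 24, 2028 to March 9, 2028.
March 9, 2028 (Thursday) is already a business day.
Final deadline: March 9, 2028.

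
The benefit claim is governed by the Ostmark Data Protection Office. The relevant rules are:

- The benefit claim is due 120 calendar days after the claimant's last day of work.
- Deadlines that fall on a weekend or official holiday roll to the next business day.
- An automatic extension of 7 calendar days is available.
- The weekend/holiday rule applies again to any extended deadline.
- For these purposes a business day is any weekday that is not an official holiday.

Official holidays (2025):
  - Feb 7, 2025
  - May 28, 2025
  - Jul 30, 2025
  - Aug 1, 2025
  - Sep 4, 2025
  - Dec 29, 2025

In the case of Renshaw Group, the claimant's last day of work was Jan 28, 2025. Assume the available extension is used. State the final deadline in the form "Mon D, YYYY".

Jun 5, 2025

Trigger date Jan 28, 2025 + 120 calendar days = May 28, 2025.
May 28, 2025 falls on a listed holiday. Rolling to the next business day gives May 29, 2025, a Thursday.
Applying the 7-calendar-day extension: May 29, 2025 + 7 days = Jun 5, 2025.
Jun 5, 2025 is a Thursday and not a listed holiday, so it stands.
The final due date is Jun 5, 2025.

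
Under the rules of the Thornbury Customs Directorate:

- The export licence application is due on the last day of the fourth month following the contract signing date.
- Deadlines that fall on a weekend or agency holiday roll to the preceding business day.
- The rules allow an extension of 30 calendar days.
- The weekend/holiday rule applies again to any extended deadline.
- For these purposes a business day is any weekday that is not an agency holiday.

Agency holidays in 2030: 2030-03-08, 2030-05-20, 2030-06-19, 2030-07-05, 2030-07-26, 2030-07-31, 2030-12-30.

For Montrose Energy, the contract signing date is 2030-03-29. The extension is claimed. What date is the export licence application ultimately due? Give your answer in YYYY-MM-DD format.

4 months after 2030-03-29 is July 2030; that month ends on 2030-07-31.
2030-07-31 is a listed holiday, so it moves to the preceding business day, 2030-07-30 (Tuesday).
With the 30-day extension, 2030-07-30 becomes 2030-08-29.
Since 2030-08-29 is a Thursday and not a holiday, the date is unchanged.
The final due date is 2030-08-29.

2030-08-29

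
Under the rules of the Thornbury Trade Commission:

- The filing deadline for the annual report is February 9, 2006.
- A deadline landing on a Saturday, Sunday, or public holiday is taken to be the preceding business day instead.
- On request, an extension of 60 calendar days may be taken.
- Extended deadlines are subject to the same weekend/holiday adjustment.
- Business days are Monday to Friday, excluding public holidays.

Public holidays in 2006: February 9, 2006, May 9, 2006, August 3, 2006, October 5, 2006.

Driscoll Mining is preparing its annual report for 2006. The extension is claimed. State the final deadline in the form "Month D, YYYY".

April 7, 2006

The statutory due date is February 9, 2006.
February 9, 2006 falls on a listed holiday. Rolling to the preceding business day gives February 8, 2006, a Wednesday.
Applying the 60-calendar-day extension: February 8, 2006 + 60 days = April 9, 2006.
April 9, 2006 is a Sunday; the preceding business day is April 7, 2006 (Friday).
Final deadline: April 7, 2006.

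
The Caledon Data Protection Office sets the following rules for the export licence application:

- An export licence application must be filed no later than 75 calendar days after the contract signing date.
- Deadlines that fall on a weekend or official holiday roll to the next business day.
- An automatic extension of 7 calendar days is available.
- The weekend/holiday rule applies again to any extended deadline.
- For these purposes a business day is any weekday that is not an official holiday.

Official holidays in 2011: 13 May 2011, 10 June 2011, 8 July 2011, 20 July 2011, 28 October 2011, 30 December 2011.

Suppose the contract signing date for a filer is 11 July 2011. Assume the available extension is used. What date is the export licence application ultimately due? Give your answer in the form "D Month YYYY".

3 October 2011

75 calendar days after 11 July 2011 is 24 September 2011.
24 September 2011 is a Saturday, so it moves to the next business day, 26 September 2011 (Monday).
Add the 7 calendar-day extension to 26 September 2011: 3 October 2011.
3 October 2011 falls on a Monday, which is a business day, so no adjustment is needed.
The final due date is 3 October 2011.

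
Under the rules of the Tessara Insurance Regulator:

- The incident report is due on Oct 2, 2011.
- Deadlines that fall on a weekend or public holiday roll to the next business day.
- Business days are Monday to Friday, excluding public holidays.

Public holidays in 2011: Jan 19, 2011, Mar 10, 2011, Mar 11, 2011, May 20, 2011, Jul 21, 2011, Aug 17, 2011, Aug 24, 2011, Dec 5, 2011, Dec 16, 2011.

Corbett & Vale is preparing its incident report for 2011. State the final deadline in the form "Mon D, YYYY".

Start from the fixed due date, Oct 2, 2011.
Oct 2, 2011 is a Sunday; the next business day is Oct 3, 2011 (Monday).
Deadline: Oct 3, 2011.

Oct 3, 2011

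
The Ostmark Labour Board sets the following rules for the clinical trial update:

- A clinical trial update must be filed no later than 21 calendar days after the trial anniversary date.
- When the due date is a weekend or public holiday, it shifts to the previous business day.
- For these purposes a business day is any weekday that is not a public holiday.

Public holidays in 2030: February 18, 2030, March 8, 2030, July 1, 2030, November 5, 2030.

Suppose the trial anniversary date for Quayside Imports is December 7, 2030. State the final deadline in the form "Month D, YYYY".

December 27, 2030

Adding 21 calendar days to December 7, 2030 gives December 28, 2030.
December 28, 2030 falls on a Saturday. Rolling to the preceding business day gives December 27, 2030, a Friday.
Deadline: December 27, 2030.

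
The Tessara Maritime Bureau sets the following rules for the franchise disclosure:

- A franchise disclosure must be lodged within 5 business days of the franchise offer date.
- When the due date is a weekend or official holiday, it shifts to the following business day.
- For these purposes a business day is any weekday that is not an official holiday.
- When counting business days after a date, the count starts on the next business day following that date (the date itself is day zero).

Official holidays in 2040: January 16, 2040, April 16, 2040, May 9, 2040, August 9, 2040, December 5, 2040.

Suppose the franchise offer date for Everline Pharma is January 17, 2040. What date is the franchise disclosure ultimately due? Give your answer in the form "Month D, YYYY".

January 24, 2040

Starting the day after January 17, 2040 and counting 5 business days lands on January 24, 2040.
January 24, 2040 falls on a Tuesday, which is a business day, so no adjustment is needed.
The final due date is January 24, 2040.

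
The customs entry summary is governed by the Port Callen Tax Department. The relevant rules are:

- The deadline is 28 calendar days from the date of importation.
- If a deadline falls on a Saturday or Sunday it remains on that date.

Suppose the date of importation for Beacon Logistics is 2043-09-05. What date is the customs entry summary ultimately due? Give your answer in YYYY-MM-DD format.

2043-10-03

Adding 28 calendar days to 2043-09-05 gives 2043-10-03.
No adjustment is made for weekends or holidays, so 2043-10-03 stands.
Deadline: 2043-10-03.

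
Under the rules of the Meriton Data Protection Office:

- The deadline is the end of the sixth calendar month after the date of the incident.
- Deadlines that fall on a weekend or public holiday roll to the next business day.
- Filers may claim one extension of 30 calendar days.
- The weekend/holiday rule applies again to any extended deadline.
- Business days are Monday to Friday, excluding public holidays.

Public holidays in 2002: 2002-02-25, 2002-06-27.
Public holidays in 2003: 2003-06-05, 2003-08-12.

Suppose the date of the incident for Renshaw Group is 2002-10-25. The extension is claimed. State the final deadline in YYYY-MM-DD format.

6 months after 2002-10-25 falls in April 2003; the last day of that month is 2003-04-30.
2003-04-30 is a Wednesday and not a listed holiday, so it stands.
Add the 30 calendar-day extension to 2003-04-30: 2003-05-30.
2003-05-30 is a Friday and not a listed holiday, so it stands.
The final due date is 2003-05-30.

2003-05-30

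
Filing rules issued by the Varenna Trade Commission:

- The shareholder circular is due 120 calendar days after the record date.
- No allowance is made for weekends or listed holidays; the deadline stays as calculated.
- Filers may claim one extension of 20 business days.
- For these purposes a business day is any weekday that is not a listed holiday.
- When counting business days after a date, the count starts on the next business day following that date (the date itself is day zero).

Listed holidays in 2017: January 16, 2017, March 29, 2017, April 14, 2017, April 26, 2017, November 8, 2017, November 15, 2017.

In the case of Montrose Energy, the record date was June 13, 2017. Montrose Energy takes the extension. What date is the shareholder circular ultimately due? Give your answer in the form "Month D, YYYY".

November 9, 2017

Trigger date June 13, 2017 + 120 calendar days = October 11, 2017.
October 11, 2017 falls on a Wednesday. The rules make no weekend/holiday allowance, so it remains October 11, 2017.
The 20-business-day extension runs from October 11, 2017 to November 9, 2017.
November 9, 2017 falls on a Thursday. The rules make no weekend/holiday allowance, so it remains November 9, 2017.
The final due date is November 9, 2017.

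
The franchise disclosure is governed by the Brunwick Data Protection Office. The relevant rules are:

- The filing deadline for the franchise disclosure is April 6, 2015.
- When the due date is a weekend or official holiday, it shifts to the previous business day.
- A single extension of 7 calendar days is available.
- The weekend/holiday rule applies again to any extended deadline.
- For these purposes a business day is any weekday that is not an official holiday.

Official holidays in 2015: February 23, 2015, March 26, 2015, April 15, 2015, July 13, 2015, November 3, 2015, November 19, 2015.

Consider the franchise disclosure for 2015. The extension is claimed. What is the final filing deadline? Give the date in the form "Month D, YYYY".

The stated deadline is April 6, 2015.
April 6, 2015 falls on a Monday, which is a business day, so no adjustment is needed.
The 7-calendar-day extension moves the deadline from April 6, 2015 to April 13, 2015.
April 13, 2015 (Monday) is already a business day.
Final deadline: April 13, 2015.

April 13, 2015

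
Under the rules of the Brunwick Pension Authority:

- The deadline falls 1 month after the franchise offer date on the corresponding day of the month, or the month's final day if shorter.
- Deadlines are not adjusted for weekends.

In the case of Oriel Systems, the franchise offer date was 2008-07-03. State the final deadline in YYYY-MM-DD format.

1 month after 2008-07-03, on the same day of the month, is 2008-08-03.
2008-08-03 is a Sunday; no weekend or holiday adjustment applies.
The final due date is 2008-08-03.

2008-08-03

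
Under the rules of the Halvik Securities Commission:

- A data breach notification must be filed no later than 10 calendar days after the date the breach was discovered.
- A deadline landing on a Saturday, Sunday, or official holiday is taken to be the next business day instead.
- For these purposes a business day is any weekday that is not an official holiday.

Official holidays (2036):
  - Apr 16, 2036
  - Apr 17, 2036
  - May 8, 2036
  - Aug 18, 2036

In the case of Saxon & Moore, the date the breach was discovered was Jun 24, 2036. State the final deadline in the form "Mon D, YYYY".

10 calendar days after Jun 24, 2036 is Jul 4, 2036.
Since Jul 4, 2036 is a Friday and not a holiday, the date is unchanged.
Deadline: Jul 4, 2036.

Jul 4, 2036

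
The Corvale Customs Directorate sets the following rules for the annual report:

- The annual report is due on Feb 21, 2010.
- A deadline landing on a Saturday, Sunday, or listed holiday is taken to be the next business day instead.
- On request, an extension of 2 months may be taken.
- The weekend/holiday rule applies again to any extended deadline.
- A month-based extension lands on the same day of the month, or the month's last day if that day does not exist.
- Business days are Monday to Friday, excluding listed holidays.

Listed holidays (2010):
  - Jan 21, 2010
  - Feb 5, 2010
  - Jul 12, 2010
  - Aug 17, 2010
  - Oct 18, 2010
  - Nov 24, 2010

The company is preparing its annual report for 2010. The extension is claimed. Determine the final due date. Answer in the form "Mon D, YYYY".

Start from the fixed due date, Feb 21, 2010.
Because Feb 21, 2010 is a Sunday, the deadline becomes Feb 22, 2010 (Monday).
Applying the 2 months extension: 2 months after Feb 22, 2010 is Apr 22, 2010.
Since Apr 22, 2010 is a Thursday and not a holiday, the date is unchanged.
Deadline: Apr 22, 2010.

Apr 22, 2010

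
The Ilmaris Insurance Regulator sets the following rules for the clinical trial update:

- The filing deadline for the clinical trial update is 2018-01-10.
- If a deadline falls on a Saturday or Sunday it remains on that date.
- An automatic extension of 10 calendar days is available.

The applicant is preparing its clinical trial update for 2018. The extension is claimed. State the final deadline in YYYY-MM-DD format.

2018-01-20

The stated deadline is 2018-01-10.
No adjustment is made for weekends or holidays, so 2018-01-10 stands.
With the 10-day extension, 2018-01-10 becomes 2018-01-20.
No adjustment is made for weekends or holidays, so 2018-01-20 stands.
Deadline: 2018-01-20.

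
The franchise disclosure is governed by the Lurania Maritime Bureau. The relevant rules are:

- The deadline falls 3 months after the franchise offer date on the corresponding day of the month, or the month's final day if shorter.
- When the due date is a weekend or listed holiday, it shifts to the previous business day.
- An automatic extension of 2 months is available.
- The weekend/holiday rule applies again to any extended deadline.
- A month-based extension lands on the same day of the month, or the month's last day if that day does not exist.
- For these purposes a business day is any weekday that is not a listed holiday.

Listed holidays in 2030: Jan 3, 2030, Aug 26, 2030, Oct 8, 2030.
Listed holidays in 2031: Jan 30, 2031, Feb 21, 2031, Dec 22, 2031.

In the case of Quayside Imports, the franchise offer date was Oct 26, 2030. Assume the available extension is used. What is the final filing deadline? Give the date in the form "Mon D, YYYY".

Mar 24, 2031

Moving 3 months forward from Oct 26, 2030 on the corresponding day gives Jan 26, 2031.
Because Jan 26, 2031 is a Sunday, the deadline becomes Jan 24, 2031 (Friday).
Add 2 months to Jan 24, 2031: Mar 24, 2031.
Since Mar 24, 2031 is a Monday and not a holiday, the date is unchanged.
Final deadline: Mar 24, 2031.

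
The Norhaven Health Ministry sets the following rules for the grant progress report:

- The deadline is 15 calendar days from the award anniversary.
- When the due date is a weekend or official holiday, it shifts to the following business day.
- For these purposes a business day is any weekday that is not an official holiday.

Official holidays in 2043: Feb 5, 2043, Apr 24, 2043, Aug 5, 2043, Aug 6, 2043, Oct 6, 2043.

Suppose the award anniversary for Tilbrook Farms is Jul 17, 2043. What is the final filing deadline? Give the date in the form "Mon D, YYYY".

Aug 3, 2043

From Jul 17, 2043, 15 calendar days later is Aug 1, 2043.
Aug 1, 2043 is a Saturday; the next business day is Aug 3, 2043 (Monday).
Deadline: Aug 3, 2043.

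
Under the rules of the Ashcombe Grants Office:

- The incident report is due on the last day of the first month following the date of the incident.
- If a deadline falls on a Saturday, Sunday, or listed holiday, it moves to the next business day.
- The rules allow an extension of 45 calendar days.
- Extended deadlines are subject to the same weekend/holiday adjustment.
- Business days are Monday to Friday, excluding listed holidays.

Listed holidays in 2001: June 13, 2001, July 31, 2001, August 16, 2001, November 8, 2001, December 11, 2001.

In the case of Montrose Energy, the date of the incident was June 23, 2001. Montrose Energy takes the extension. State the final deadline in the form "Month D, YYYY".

1 month after June 23, 2001 falls in July 2001; the last day of that month is July 31, 2001.
July 31, 2001 is a listed holiday; the next business day is August 1, 2001 (Wednesday).
Applying the 45-calendar-day extension: August 1, 2001 + 45 days = September 15, 2001.
Because September 15, 2001 is a Saturday, the deadline becomes September 17, 2001 (Monday).
So the filing is due September 17, 2001.

September 17, 2001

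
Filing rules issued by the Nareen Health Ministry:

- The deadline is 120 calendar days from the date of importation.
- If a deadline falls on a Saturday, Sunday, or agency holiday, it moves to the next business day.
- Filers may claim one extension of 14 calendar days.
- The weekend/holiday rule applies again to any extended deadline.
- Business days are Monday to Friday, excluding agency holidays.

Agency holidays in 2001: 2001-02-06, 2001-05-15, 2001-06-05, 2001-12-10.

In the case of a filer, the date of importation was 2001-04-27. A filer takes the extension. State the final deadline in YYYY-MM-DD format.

Trigger date 2001-04-27 + 120 calendar days = 2001-08-25.
2001-08-25 falls on a Saturday. Rolling to the next business day gives 2001-08-27, a Monday.
Add the 14 calendar-day extension to 2001-08-27: 2001-09-10.
2001-09-10 falls on a Monday, which is a business day, so no adjustment is needed.
Deadline: 2001-09-10.

2001-09-10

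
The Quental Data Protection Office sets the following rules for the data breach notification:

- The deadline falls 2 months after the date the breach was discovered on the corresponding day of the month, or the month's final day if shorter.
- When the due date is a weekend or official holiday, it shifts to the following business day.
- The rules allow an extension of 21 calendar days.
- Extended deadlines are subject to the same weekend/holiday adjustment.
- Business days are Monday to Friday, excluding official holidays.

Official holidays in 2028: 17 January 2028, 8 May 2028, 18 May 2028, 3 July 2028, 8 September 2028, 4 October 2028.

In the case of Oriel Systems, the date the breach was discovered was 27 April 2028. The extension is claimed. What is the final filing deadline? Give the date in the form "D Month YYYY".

2 months after 27 April 2028, on the same day of the month, is 27 June 2028.
27 June 2028 (Tuesday) is already a business day.
Applying the 21-calendar-day extension: 27 June 2028 + 21 days = 18 July 2028.
18 July 2028 falls on a Tuesday, which is a business day, so no adjustment is needed.
So the filing is due 18 July 2028.

18 July 2028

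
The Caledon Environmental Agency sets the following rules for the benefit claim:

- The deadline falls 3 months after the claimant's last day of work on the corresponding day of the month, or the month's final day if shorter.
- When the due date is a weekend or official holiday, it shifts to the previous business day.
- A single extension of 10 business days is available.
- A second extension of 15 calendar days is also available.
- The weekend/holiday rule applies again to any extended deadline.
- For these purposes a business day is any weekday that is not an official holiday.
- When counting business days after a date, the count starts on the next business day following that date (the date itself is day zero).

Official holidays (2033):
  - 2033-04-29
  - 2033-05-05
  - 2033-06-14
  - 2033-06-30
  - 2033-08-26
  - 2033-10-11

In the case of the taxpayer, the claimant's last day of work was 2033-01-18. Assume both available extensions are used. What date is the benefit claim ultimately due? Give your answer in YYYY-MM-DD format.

2033-05-18

3 months after 2033-01-18, on the same day of the month, is 2033-04-18.
2033-04-18 (Monday) is already a business day.
Applying the 10-business-day extension: 10 business days after 2033-04-18 is 2033-05-03.
2033-05-03 falls on a Tuesday, which is a business day, so no adjustment is needed.
The 15-calendar-day extension moves the deadline from 2033-05-03 to 2033-05-18.
2033-05-18 falls on a Wednesday, which is a business day, so no adjustment is needed.
Final deadline: 2033-05-18.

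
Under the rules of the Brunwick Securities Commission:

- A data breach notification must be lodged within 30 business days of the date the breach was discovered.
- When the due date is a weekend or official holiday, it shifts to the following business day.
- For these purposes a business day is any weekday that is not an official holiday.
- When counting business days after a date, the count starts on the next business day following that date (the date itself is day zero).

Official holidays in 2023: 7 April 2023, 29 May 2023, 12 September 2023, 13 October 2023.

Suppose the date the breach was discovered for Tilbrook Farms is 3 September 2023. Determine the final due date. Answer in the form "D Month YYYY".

17 October 2023

30 business days after 3 September 2023, excluding weekends and holidays, is 17 October 2023.
Since 17 October 2023 is a Tuesday and not a holiday, the date is unchanged.
The final due date is 17 October 2023.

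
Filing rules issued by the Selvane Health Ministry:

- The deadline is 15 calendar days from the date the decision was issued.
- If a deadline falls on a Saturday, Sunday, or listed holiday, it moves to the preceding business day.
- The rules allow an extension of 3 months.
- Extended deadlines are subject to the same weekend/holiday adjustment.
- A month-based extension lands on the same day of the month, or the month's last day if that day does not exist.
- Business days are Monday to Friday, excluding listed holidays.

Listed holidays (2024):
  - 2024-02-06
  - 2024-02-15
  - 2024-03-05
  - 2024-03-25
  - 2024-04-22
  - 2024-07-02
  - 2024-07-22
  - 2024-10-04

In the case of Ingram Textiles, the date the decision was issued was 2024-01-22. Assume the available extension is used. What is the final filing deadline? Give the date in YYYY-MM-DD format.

2024-05-03

Adding 15 calendar days to 2024-01-22 gives 2024-02-06.
2024-02-06 is a listed holiday, so it moves to the preceding business day, 2024-02-05 (Monday).
Applying the 3 months extension: 3 months after 2024-02-05 is 2024-05-05.
2024-05-05 falls on a Sunday. Rolling to the preceding business day gives 2024-05-03, a Friday.
Final deadline: 2024-05-03.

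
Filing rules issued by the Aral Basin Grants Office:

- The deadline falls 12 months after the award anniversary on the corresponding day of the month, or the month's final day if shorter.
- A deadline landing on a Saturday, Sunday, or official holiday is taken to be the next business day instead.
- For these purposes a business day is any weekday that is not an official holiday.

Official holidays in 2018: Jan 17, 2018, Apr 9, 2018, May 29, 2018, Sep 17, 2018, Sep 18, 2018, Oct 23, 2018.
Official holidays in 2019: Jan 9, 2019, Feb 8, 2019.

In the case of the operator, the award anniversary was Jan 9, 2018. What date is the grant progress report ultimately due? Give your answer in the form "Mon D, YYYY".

Jan 10, 2019

12 months after Jan 9, 2018, on the same day of the month, is Jan 9, 2019.
Jan 9, 2019 is a listed holiday, so it moves to the next business day, Jan 10, 2019 (Thursday).
The final due date is Jan 10, 2019.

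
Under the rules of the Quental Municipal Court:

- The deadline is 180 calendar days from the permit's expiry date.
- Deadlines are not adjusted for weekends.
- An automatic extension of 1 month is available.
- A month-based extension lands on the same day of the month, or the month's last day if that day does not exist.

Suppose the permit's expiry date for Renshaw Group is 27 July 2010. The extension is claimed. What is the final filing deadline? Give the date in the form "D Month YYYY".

Trigger date 27 July 2010 + 180 calendar days = 23 January 2011.
23 January 2011 is a Sunday; no weekend or holiday adjustment applies.
The 1 month extension carries 23 January 2011 to 23 February 2011.
23 February 2011 is a Wednesday; no weekend or holiday adjustment applies.
The final due date is 23 February 2011.

23 February 2011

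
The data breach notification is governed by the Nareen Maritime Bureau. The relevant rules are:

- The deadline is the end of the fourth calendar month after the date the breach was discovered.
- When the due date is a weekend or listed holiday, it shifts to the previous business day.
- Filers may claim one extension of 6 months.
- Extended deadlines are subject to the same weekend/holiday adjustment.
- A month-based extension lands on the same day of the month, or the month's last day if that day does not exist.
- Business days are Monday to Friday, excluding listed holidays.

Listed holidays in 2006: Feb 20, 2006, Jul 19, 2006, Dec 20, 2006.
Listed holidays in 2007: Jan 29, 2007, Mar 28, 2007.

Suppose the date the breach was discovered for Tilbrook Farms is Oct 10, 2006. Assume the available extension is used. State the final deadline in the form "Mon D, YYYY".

Aug 28, 2007

4 months after Oct 10, 2006 falls in February 2007; the last day of that month is Feb 28, 2007.
Feb 28, 2007 falls on a Wednesday, which is a business day, so no adjustment is needed.
The 6 months extension carries Feb 28, 2007 to Aug 28, 2007.
Aug 28, 2007 is a Tuesday and not a listed holiday, so it stands.
Final deadline: Aug 28, 2007.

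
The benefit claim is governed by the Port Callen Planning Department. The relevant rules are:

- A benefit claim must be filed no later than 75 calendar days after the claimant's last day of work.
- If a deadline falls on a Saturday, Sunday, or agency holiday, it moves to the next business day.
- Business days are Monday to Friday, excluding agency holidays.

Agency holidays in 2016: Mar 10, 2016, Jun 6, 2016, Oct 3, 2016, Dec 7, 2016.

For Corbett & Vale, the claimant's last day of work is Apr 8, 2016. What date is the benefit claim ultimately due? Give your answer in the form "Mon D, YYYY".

75 calendar days after Apr 8, 2016 is Jun 22, 2016.
Jun 22, 2016 (Wednesday) is already a business day.
Deadline: Jun 22, 2016.

Jun 22, 2016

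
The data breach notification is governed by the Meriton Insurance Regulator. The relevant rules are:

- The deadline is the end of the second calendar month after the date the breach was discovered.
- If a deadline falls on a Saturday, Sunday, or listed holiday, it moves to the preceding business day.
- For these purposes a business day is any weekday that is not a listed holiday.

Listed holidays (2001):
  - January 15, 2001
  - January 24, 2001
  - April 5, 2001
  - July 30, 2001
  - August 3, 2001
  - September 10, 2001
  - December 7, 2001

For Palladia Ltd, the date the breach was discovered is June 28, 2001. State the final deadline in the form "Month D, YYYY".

2 months after June 28, 2001 is August 2001; that month ends on August 31, 2001.
August 31, 2001 falls on a Friday, which is a business day, so no adjustment is needed.
Deadline: August 31, 2001.

August 31, 2001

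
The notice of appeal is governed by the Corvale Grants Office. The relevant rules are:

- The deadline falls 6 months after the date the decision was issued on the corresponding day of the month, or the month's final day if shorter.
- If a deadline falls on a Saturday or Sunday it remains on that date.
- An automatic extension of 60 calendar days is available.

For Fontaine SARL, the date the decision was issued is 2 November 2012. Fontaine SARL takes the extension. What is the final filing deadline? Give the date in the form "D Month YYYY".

1 July 2013

6 months from 2 November 2012 is 2 May 2013.
2 May 2013 is a Thursday; no weekend or holiday adjustment applies.
With the 60-day extension, 2 May 2013 becomes 1 July 2013.
1 July 2013 is a Monday; no weekend or holiday adjustment applies.
Deadline: 1 July 2013.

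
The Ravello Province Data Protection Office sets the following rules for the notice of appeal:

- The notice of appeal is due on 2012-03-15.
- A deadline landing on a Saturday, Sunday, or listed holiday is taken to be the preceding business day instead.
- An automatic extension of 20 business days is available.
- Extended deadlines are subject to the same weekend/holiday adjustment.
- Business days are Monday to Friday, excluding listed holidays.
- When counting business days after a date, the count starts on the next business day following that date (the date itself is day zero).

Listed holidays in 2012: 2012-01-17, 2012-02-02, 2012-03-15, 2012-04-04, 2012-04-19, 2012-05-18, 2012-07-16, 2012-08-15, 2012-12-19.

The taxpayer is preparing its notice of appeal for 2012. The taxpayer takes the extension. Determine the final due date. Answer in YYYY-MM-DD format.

2012-04-13

The statutory due date is 2012-03-15.
2012-03-15 is a listed holiday, so it moves to the preceding business day, 2012-03-14 (Wednesday).
Counting 20 further business days from 2012-03-14 reaches 2012-04-13.
2012-04-13 (Friday) is already a business day.
Deadline: 2012-04-13.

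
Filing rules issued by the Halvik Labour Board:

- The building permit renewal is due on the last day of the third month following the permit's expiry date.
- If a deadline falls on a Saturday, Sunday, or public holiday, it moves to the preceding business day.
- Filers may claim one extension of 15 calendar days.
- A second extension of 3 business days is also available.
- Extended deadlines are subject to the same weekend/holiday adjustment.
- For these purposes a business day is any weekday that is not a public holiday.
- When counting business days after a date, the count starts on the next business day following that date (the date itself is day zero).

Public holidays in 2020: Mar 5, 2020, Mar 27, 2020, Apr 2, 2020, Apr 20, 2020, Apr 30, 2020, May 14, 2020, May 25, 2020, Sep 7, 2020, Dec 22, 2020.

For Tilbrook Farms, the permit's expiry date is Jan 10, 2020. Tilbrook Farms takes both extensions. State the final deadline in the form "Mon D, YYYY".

May 19, 2020

3 months after Jan 10, 2020 falls in April 2020; the last day of that month is Apr 30, 2020.
Apr 30, 2020 falls on a listed holiday. Rolling to the preceding business day gives Apr 29, 2020, a Wednesday.
The 15-calendar-day extension moves the deadline from Apr 29, 2020 to May 14, 2020.
May 14, 2020 is a listed holiday, so it moves to the preceding business day, May 13, 2020 (Wednesday).
Counting 3 further business days from May 13, 2020 reaches May 19, 2020.
May 19, 2020 is a Tuesday and not a listed holiday, so it stands.
So the filing is due May 19, 2020.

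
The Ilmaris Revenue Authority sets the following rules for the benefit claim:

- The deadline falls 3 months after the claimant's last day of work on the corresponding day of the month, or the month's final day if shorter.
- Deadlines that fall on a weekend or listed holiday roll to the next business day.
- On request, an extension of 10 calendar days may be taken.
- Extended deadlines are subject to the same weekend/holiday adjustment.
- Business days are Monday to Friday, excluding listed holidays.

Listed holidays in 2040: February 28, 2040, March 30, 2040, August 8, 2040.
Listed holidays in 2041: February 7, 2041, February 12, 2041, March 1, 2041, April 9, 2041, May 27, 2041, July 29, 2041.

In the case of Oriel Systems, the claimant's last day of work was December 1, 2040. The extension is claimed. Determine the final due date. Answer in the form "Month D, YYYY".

3 months from December 1, 2040 is March 1, 2041.
March 1, 2041 is a listed holiday, so it moves to the next business day, March 4, 2041 (Monday).
Applying the 10-calendar-day extension: March 4, 2041 + 10 days = March 14, 2041.
March 14, 2041 falls on a Thursday, which is a business day, so no adjustment is needed.
Final deadline: March 14, 2041.

March 14, 2041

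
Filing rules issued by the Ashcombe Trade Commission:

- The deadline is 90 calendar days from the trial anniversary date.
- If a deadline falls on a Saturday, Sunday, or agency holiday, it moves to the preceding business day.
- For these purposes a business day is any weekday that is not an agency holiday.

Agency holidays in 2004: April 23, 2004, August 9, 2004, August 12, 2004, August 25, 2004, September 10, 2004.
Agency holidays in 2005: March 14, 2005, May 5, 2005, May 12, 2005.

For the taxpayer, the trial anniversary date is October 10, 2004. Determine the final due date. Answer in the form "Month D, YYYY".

90 calendar days after October 10, 2004 is January 8, 2005.
January 8, 2005 is a Saturday; the preceding business day is January 7, 2005 (Friday).
Final deadline: January 7, 2005.

January 7, 2005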